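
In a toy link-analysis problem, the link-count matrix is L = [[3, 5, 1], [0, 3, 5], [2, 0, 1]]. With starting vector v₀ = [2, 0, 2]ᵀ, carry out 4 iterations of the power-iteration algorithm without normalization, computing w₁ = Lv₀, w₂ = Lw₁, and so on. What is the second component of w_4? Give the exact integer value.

w1 = Lv₀ = (3·2 + 5·0 + 1·2; 0·2 + 3·0 + 5·2; 2·2 + 0·0 + 1·2) = (8, 10, 6)
w2 = Lw1 = (3·8 + 5·10 + 1·6; 0·8 + 3·10 + 5·6; 2·8 + 0·10 + 1·6) = (80, 60, 22)
w3 = Lw2 = (562, 290, 182)
w4 = Lw3 = (3318, 1780, 1306)
The requested component of w4 is 1780.

1780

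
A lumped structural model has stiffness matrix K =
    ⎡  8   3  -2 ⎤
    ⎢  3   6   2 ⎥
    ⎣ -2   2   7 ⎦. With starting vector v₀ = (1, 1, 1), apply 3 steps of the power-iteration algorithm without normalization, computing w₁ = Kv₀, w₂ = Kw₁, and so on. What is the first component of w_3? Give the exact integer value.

943

w1 = Kv₀ = (8·1 + 3·1 + (-2)·1; 3·1 + 6·1 + 2·1; (-2)·1 + 2·1 + 7·1) = (9, 11, 7)
w2 = Kw1 = (8·9 + 3·11 + (-2)·7; 3·9 + 6·11 + 2·7; (-2)·9 + 2·11 + 7·7) = (91, 107, 53)
w3 = Kw2 = (943, 1021, 403)
The requested component of w3 is 943.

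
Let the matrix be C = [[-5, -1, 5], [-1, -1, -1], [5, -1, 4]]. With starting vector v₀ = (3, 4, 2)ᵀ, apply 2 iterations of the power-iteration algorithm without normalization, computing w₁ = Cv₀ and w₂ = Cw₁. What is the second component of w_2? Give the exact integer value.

-1

w1 = Cv₀ = (-9, -9, 19)
w2 = Cw1 = (149, -1, 40)
The requested component of w2 is -1.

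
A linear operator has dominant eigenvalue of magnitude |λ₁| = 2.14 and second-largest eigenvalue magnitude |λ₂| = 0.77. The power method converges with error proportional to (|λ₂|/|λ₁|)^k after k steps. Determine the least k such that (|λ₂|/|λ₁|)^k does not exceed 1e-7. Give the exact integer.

|λ₂/λ₁| = 0.77/2.14 = 0.35981
Need k ≥ ln(1e-7) / ln(0.35981) = -16.1181 / -1.0222 ≈ 15.768
Smallest integer k satisfying the bound: 16

16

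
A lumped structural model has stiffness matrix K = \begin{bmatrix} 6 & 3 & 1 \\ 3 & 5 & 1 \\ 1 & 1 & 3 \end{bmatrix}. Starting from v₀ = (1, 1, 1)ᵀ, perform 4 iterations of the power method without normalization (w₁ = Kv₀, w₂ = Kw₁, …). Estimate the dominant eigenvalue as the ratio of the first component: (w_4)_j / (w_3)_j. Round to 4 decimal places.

w1 = Kv₀ = (10, 9, 5)
w2 = Kw1 = (92, 80, 34)
w3 = Kw2 = (826, 710, 274)
w4 = Kw3 = (7360, 6302, 2358)
Ratio at component: 7360 / 826 = 8.9104

λ ≈ 8.9104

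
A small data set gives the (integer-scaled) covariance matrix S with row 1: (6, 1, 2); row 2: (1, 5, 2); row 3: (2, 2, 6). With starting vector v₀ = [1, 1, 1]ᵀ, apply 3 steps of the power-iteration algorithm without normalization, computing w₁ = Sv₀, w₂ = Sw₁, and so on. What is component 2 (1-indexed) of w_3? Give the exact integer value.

615

w1 = Sv₀ = (9, 8, 10)
w2 = Sw1 = (82, 69, 94)
w3 = Sw2 = (749, 615, 866)
The requested component of w3 is 615.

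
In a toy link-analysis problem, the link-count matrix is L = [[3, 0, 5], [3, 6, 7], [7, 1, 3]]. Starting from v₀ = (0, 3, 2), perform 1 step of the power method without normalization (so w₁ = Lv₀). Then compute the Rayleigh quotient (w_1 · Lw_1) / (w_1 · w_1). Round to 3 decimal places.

w1 = Lv₀ = (3·0 + 0·3 + 5·2; 3·0 + 6·3 + 7·2; 7·0 + 1·3 + 3·2) = (10, 32, 9)
Lw1 = (75, 285, 129)
w1·Lw1 = 10·75 + 32·285 + 9·129 = 11031; w1·w1 = 10·10 + 32·32 + 9·9 = 1205
λ ≈ 11031/1205 = 9.154

9.154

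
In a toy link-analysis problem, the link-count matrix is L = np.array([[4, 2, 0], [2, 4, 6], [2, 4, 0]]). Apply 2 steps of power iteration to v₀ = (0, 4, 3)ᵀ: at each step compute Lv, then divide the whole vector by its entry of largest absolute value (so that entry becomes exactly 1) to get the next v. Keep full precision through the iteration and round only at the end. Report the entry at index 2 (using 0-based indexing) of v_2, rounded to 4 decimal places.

0.6129

Lv0 = (8.00000, 34.00000, 16.00000); divide by 34.00000 → v1 = (0.23529, 1.00000, 0.47059)
Lv1 = (2.94118, 7.29412, 4.47059); divide by 7.29412 → v2 = (0.40323, 1.00000, 0.61290)
Requested entry of v2: 152/248 = 0.6129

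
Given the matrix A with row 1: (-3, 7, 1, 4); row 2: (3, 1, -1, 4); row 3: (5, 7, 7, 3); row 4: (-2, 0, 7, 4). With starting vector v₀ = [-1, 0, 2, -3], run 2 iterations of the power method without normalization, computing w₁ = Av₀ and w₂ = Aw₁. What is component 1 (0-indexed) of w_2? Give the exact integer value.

w1 = Av₀ = (-7, -17, 0, 4)
w2 = Aw1 = (-82, -22, -142, 30)
The requested component of w2 is -22.

-22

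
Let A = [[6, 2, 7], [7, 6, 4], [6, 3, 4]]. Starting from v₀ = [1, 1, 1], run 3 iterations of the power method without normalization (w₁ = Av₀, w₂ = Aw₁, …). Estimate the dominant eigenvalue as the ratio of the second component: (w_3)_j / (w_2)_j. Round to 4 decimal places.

14.7915

w1 = Av₀ = (15, 17, 13)
w2 = Aw1 = (215, 259, 193)
w3 = Aw2 = (3159, 3831, 2839)
Ratio at component: 3831 / 259 = 14.7915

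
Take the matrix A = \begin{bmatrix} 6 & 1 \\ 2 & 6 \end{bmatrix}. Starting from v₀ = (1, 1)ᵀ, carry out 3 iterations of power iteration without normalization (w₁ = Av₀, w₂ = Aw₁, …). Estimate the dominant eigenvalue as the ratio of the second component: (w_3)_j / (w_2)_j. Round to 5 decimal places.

λ ≈ 7.61290

w1 = Av₀ = (7, 8)
w2 = Aw1 = (50, 62)
w3 = Aw2 = (362, 472)
Ratio at component: 472 / 62 = 7.61290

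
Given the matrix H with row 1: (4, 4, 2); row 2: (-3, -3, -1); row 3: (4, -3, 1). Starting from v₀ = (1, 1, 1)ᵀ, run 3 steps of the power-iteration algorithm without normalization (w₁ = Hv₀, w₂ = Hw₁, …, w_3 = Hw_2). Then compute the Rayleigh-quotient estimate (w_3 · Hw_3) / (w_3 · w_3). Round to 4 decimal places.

w1 = Hv₀ = (10, -7, 2)
w2 = Hw1 = (16, -11, 63)
w3 = Hw2 = (146, -78, 160)
Hw3 = (592, -364, 978)
w3·Hw3 = 146·592 + (-78)·(-364) + 160·978 = 271304; w3·w3 = 146·146 + (-78)·(-78) + 160·160 = 53000
λ ≈ 271304/53000 = 5.1189

5.1189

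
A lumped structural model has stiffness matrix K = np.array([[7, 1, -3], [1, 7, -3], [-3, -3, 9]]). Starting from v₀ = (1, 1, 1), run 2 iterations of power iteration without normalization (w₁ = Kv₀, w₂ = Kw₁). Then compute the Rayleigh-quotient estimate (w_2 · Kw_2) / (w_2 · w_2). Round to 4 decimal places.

w1 = Kv₀ = (7·1 + 1·1 + (-3)·1; 1·1 + 7·1 + (-3)·1; (-3)·1 + (-3)·1 + 9·1) = (5, 5, 3)
w2 = Kw1 = (7·5 + 1·5 + (-3)·3; 1·5 + 7·5 + (-3)·3; (-3)·5 + (-3)·5 + 9·3) = (31, 31, -3)
Kw2 = (257, 257, -213)
w2·Kw2 = 31·257 + 31·257 + (-3)·(-213) = 16573; w2·w2 = 31·31 + 31·31 + (-3)·(-3) = 1931
λ ≈ 16573/1931 = 8.5826

λ ≈ 8.5826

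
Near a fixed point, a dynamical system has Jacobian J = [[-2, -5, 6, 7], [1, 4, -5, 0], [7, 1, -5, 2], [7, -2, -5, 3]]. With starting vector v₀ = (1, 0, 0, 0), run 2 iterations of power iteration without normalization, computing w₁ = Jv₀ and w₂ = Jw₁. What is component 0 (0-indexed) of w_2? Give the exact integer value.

w1 = Jv₀ = ((-2)·1 + (-5)·0 + 6·0 + 7·0; 1·1 + 4·0 + (-5)·0 + 0·0; 7·1 + 1·0 + (-5)·0 + 2·0; 7·1 + (-2)·0 + (-5)·0 + 3·0) = (-2, 1, 7, 7)
w2 = Jw1 = ((-2)·(-2) + (-5)·1 + 6·7 + 7·7; 1·(-2) + 4·1 + (-5)·7 + 0·7; 7·(-2) + 1·1 + (-5)·7 + 2·7; 7·(-2) + (-2)·1 + (-5)·7 + 3·7) = (90, -33, -34, -30)
The requested component of w2 is 90.

90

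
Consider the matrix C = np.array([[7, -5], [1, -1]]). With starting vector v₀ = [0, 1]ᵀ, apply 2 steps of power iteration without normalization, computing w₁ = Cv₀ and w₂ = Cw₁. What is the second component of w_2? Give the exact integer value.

-4

w1 = Cv₀ = (7·0 + (-5)·1; 1·0 + (-1)·1) = (-5, -1)
w2 = Cw1 = (7·(-5) + (-5)·(-1); 1·(-5) + (-1)·(-1)) = (-30, -4)
The requested component of w2 is -4.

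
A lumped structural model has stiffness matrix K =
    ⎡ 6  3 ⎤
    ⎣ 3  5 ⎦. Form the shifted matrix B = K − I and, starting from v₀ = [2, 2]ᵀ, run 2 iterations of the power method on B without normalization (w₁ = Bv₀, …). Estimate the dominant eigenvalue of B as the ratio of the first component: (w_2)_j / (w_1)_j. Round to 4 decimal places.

μ ≈ 7.6250

B = K − I has rows (5, 3); (3, 4)
w1 = Bv₀ = (5·2 + 3·2; 3·2 + 4·2) = (16, 14)
w2 = Bw1 = (5·16 + 3·14; 3·16 + 4·14) = (122, 104)
Ratio: 122/16 = 7.6250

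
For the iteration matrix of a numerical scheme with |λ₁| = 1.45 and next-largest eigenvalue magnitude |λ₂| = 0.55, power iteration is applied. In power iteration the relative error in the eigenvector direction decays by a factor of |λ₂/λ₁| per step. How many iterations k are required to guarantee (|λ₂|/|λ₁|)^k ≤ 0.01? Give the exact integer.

|λ₂/λ₁| = 0.55/1.45 = 0.37931
Need k ≥ ln(0.01) / ln(0.37931) = -4.6052 / -0.9694 ≈ 4.751
Smallest integer k satisfying the bound: 5

5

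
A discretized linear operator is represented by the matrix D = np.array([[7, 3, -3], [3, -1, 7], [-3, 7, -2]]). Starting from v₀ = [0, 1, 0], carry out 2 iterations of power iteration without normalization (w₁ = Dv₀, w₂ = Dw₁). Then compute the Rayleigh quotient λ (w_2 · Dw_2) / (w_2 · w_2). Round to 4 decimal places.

λ ≈ -7.1982

w1 = Dv₀ = (7·0 + 3·1 + (-3)·0; 3·0 + (-1)·1 + 7·0; (-3)·0 + 7·1 + (-2)·0) = (3, -1, 7)
w2 = Dw1 = (7·3 + 3·(-1) + (-3)·7; 3·3 + (-1)·(-1) + 7·7; (-3)·3 + 7·(-1) + (-2)·7) = (-3, 59, -30)
Dw2 = (246, -278, 482)
w2·Dw2 = (-3)·246 + 59·(-278) + (-30)·482 = -31600; w2·w2 = (-3)·(-3) + 59·59 + (-30)·(-30) = 4390
λ ≈ -31600/4390 = -7.1982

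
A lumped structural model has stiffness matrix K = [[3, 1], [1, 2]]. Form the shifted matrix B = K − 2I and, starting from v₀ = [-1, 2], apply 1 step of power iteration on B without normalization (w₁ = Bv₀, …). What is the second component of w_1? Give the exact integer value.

-1

B = K − 2I has rows (1, 1); (1, 0)
w1 = Bv₀ = (1·(-1) + 1·2; 1·(-1) + 0·2) = (1, -1)
Requested component of w1: -1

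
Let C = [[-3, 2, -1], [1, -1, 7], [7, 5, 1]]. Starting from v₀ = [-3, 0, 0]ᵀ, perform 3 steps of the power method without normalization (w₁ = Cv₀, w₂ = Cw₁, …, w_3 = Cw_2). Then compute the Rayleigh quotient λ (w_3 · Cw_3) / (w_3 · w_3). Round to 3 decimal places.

-2.288

w1 = Cv₀ = ((-3)·(-3) + 2·0 + (-1)·0; 1·(-3) + (-1)·0 + 7·0; 7·(-3) + 5·0 + 1·0) = (9, -3, -21)
w2 = Cw1 = ((-3)·9 + 2·(-3) + (-1)·(-21); 1·9 + (-1)·(-3) + 7·(-21); 7·9 + 5·(-3) + 1·(-21)) = (-12, -135, 27)
w3 = Cw2 = (-261, 312, -732)
Cw3 = (2139, -5697, -999)
w3·Cw3 = (-261)·2139 + 312·(-5697) + (-732)·(-999) = -1604475; w3·w3 = (-261)·(-261) + 312·312 + (-732)·(-732) = 701289
λ ≈ -1604475/701289 = -2.288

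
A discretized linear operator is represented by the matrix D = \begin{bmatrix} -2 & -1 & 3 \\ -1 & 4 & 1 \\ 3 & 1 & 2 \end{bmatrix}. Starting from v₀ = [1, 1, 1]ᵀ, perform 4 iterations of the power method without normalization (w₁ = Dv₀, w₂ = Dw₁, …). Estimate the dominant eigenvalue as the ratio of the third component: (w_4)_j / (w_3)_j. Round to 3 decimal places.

w1 = Dv₀ = ((-2)·1 + (-1)·1 + 3·1; (-1)·1 + 4·1 + 1·1; 3·1 + 1·1 + 2·1) = (0, 4, 6)
w2 = Dw1 = ((-2)·0 + (-1)·4 + 3·6; (-1)·0 + 4·4 + 1·6; 3·0 + 1·4 + 2·6) = (14, 22, 16)
w3 = Dw2 = (-2, 90, 96)
w4 = Dw3 = (202, 458, 276)
Ratio at component: 276 / 96 = 2.875

λ ≈ 2.875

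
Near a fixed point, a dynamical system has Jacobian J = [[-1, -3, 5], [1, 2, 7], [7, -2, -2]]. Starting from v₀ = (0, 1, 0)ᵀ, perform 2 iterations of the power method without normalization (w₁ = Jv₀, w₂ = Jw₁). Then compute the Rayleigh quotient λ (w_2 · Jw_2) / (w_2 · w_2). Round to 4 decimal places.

λ ≈ 4.6085

w1 = Jv₀ = ((-1)·0 + (-3)·1 + 5·0; 1·0 + 2·1 + 7·0; 7·0 + (-2)·1 + (-2)·0) = (-3, 2, -2)
w2 = Jw1 = ((-1)·(-3) + (-3)·2 + 5·(-2); 1·(-3) + 2·2 + 7·(-2); 7·(-3) + (-2)·2 + (-2)·(-2)) = (-13, -13, -21)
Jw2 = (-53, -186, -23)
w2·Jw2 = (-13)·(-53) + (-13)·(-186) + (-21)·(-23) = 3590; w2·w2 = (-13)·(-13) + (-13)·(-13) + (-21)·(-21) = 779
λ ≈ 3590/779 = 4.6085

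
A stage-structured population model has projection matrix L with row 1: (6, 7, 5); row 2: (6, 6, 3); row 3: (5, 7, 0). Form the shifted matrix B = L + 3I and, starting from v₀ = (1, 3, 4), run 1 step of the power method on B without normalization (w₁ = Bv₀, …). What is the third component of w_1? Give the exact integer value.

B = L + 3I has rows (9, 7, 5); (6, 9, 3); (5, 7, 3)
w1 = Bv₀ = (50, 45, 38)
Requested component of w1: 38

38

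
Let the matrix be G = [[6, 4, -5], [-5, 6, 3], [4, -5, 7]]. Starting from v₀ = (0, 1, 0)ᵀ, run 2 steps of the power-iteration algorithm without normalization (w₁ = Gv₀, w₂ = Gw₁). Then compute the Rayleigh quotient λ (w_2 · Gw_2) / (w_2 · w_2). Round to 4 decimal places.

w1 = Gv₀ = (6·0 + 4·1 + (-5)·0; (-5)·0 + 6·1 + 3·0; 4·0 + (-5)·1 + 7·0) = (4, 6, -5)
w2 = Gw1 = (6·4 + 4·6 + (-5)·(-5); (-5)·4 + 6·6 + 3·(-5); 4·4 + (-5)·6 + 7·(-5)) = (73, 1, -49)
Gw2 = (687, -506, -56)
w2·Gw2 = 73·687 + 1·(-506) + (-49)·(-56) = 52389; w2·w2 = 73·73 + 1·1 + (-49)·(-49) = 7731
λ ≈ 52389/7731 = 6.7765

6.7765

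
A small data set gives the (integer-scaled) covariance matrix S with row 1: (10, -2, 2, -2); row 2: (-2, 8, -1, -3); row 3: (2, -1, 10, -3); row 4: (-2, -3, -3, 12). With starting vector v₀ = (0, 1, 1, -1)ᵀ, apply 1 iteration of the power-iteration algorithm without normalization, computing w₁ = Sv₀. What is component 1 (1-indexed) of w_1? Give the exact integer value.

2

w1 = Sv₀ = (2, 10, 12, -18)
The requested component of w1 is 2.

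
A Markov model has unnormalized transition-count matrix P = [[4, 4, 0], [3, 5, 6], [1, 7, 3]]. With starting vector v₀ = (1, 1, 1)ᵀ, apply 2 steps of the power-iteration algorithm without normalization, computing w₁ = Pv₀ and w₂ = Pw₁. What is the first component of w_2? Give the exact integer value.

88

w1 = Pv₀ = (8, 14, 11)
w2 = Pw1 = (88, 160, 139)
The requested component of w2 is 88.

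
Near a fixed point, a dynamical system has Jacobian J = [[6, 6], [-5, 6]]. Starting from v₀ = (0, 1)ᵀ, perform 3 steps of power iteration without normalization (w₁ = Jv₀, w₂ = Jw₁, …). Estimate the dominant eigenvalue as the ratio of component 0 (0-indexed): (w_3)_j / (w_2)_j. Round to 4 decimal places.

6.5000

w1 = Jv₀ = (6·0 + 6·1; (-5)·0 + 6·1) = (6, 6)
w2 = Jw1 = (6·6 + 6·6; (-5)·6 + 6·6) = (72, 6)
w3 = Jw2 = (468, -324)
Ratio at component: 468 / 72 = 6.5000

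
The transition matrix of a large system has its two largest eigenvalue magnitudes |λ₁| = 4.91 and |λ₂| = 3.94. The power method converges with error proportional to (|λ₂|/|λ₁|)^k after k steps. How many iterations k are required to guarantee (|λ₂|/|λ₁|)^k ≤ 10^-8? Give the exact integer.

84

|λ₂/λ₁| = 3.94/4.91 = 0.80244
Need k ≥ ln(10^-8) / ln(0.80244) = -18.4207 / -0.2201 ≈ 83.695
Smallest integer k satisfying the bound: 84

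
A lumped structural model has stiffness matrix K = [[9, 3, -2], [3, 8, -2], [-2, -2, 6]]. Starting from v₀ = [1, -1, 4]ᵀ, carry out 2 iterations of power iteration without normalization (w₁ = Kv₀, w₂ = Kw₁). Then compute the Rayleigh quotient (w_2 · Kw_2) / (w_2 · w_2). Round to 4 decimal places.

11.5171

w1 = Kv₀ = (-2, -13, 24)
w2 = Kw1 = (-105, -158, 174)
Kw2 = (-1767, -1927, 1570)
w2·Kw2 = (-105)·(-1767) + (-158)·(-1927) + 174·1570 = 763181; w2·w2 = (-105)·(-105) + (-158)·(-158) + 174·174 = 66265
λ ≈ 763181/66265 = 11.5171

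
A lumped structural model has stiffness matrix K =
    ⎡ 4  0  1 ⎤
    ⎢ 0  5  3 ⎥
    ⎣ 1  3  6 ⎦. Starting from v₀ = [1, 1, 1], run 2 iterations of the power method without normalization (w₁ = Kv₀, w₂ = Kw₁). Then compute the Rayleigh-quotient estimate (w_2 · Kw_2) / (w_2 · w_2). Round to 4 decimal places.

λ ≈ 8.6252

w1 = Kv₀ = (5, 8, 10)
w2 = Kw1 = (30, 70, 89)
Kw2 = (209, 617, 774)
w2·Kw2 = 30·209 + 70·617 + 89·774 = 118346; w2·w2 = 30·30 + 70·70 + 89·89 = 13721
λ ≈ 118346/13721 = 8.6252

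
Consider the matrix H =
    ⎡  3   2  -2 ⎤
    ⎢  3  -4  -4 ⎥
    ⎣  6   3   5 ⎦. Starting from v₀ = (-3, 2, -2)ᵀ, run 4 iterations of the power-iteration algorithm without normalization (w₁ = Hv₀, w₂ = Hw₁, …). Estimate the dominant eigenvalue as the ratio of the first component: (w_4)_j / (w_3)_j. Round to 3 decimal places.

4.243

w1 = Hv₀ = (3·(-3) + 2·2 + (-2)·(-2); 3·(-3) + (-4)·2 + (-4)·(-2); 6·(-3) + 3·2 + 5·(-2)) = (-1, -9, -22)
w2 = Hw1 = (3·(-1) + 2·(-9) + (-2)·(-22); 3·(-1) + (-4)·(-9) + (-4)·(-22); 6·(-1) + 3·(-9) + 5·(-22)) = (23, 121, -143)
w3 = Hw2 = (597, 157, -214)
w4 = Hw3 = (2533, 2019, 2983)
Ratio at component: 2533 / 597 = 4.243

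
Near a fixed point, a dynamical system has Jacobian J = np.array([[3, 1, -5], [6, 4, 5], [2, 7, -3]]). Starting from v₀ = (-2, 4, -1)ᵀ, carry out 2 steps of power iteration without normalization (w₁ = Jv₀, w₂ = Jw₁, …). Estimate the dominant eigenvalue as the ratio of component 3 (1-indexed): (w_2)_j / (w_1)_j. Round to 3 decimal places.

w1 = Jv₀ = (3·(-2) + 1·4 + (-5)·(-1); 6·(-2) + 4·4 + 5·(-1); 2·(-2) + 7·4 + (-3)·(-1)) = (3, -1, 27)
w2 = Jw1 = (3·3 + 1·(-1) + (-5)·27; 6·3 + 4·(-1) + 5·27; 2·3 + 7·(-1) + (-3)·27) = (-127, 149, -82)
Ratio at component: -82 / 27 = -3.037

-3.037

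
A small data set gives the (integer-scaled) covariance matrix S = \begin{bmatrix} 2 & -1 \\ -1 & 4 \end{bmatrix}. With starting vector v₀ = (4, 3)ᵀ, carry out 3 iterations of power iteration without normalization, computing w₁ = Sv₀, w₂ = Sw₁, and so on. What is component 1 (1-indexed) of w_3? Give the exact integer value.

-23

w1 = Sv₀ = (2·4 + (-1)·3; (-1)·4 + 4·3) = (5, 8)
w2 = Sw1 = (2·5 + (-1)·8; (-1)·5 + 4·8) = (2, 27)
w3 = Sw2 = (-23, 106)
The requested component of w3 is -23.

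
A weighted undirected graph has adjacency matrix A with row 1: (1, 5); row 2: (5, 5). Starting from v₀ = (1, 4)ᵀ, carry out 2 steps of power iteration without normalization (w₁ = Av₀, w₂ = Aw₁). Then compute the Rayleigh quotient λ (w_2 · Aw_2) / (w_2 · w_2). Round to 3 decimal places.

w1 = Av₀ = (21, 25)
w2 = Aw1 = (146, 230)
Aw2 = (1296, 1880)
w2·Aw2 = 146·1296 + 230·1880 = 621616; w2·w2 = 146·146 + 230·230 = 74216
λ ≈ 621616/74216 = 8.376

λ ≈ 8.376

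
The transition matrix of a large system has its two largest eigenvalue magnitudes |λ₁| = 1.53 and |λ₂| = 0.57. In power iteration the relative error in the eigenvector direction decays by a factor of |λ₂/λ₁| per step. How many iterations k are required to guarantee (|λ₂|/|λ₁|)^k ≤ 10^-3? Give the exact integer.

7

|λ₂/λ₁| = 0.57/1.53 = 0.37255
Need k ≥ ln(10^-3) / ln(0.37255) = -6.9078 / -0.9874 ≈ 6.996
Smallest integer k satisfying the bound: 7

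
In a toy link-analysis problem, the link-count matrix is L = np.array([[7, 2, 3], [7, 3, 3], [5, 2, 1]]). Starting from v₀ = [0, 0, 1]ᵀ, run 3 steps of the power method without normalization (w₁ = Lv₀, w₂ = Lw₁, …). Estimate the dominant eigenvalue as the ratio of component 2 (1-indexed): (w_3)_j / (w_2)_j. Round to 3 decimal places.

11.364

w1 = Lv₀ = (3, 3, 1)
w2 = Lw1 = (30, 33, 22)
w3 = Lw2 = (342, 375, 238)
Ratio at component: 375 / 33 = 11.364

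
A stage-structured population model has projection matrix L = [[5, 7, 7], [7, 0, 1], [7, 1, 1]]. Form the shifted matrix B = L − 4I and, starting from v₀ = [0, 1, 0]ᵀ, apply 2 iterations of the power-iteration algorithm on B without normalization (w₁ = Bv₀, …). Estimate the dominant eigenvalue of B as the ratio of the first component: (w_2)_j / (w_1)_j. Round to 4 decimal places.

-2.0000

B = L − 4I has rows (1, 7, 7); (7, -4, 1); (7, 1, -3)
w1 = Bv₀ = (7, -4, 1)
w2 = Bw1 = (-14, 66, 42)
Ratio: -14/7 = -2.0000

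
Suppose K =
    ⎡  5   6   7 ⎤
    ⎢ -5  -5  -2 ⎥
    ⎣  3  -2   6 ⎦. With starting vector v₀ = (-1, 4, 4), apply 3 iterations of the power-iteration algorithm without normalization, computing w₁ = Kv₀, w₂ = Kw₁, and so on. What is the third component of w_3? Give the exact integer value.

w1 = Kv₀ = (5·(-1) + 6·4 + 7·4; (-5)·(-1) + (-5)·4 + (-2)·4; 3·(-1) + (-2)·4 + 6·4) = (47, -23, 13)
w2 = Kw1 = (5·47 + 6·(-23) + 7·13; (-5)·47 + (-5)·(-23) + (-2)·13; 3·47 + (-2)·(-23) + 6·13) = (188, -146, 265)
w3 = Kw2 = (1919, -740, 2446)
The requested component of w3 is 2446.

2446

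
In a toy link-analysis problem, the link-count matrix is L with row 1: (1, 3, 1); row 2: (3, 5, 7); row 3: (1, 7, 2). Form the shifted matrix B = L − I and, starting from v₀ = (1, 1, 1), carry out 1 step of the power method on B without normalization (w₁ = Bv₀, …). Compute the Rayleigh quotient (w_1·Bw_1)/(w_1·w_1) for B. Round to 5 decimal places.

B = L − I has rows (0, 3, 1); (3, 4, 7); (1, 7, 1)
w1 = Bv₀ = (0·1 + 3·1 + 1·1; 3·1 + 4·1 + 7·1; 1·1 + 7·1 + 1·1) = (4, 14, 9)
Bw1 = (51, 131, 111)
w1·Bw1 = 3037; w1·w1 = 293; μ ≈ 3037/293 = 10.36519

μ ≈ 10.36519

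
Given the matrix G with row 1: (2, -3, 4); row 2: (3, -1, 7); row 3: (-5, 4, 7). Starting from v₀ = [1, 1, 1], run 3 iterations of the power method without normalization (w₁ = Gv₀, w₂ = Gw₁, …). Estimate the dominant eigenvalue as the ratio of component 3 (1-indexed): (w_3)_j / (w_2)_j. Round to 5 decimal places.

9.42857

w1 = Gv₀ = (3, 9, 6)
w2 = Gw1 = (3, 42, 63)
w3 = Gw2 = (132, 408, 594)
Ratio at component: 594 / 63 = 9.42857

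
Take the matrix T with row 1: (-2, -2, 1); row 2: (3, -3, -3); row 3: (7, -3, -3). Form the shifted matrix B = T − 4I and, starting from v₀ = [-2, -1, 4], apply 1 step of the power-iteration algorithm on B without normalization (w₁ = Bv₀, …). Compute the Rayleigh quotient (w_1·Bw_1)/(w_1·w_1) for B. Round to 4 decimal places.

μ ≈ -11.1017

B = T − 4I has rows (-6, -2, 1); (3, -7, -3); (7, -3, -7)
w1 = Bv₀ = (18, -11, -39)
Bw1 = (-125, 248, 432)
w1·Bw1 = -21826; w1·w1 = 1966; μ ≈ -21826/1966 = -11.1017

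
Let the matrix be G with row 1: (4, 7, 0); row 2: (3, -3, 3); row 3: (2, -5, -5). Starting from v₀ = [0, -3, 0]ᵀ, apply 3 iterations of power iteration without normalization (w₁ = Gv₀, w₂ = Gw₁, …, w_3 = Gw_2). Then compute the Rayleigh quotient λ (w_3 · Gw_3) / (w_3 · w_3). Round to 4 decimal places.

-2.3742

w1 = Gv₀ = (-21, 9, 15)
w2 = Gw1 = (-21, -45, -162)
w3 = Gw2 = (-399, -414, 993)
Gw3 = (-4494, 3024, -3693)
w3·Gw3 = (-399)·(-4494) + (-414)·3024 + 993·(-3693) = -3125979; w3·w3 = (-399)·(-399) + (-414)·(-414) + 993·993 = 1316646
λ ≈ -3125979/1316646 = -2.3742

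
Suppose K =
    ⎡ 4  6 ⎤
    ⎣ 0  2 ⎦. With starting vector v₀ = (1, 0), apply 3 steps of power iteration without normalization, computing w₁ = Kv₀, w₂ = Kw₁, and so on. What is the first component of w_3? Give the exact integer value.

64

w1 = Kv₀ = (4, 0)
w2 = Kw1 = (16, 0)
w3 = Kw2 = (64, 0)
The requested component of w3 is 64.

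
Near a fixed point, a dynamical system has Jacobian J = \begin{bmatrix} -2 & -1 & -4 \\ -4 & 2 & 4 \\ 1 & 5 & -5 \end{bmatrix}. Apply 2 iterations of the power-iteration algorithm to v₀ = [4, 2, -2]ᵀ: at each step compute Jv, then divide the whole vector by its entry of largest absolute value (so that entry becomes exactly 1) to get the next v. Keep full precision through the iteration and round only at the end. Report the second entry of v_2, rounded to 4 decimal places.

Jv0 = (-2.00000, -20.00000, 24.00000); divide by 24.00000 → v1 = (-0.08333, -0.83333, 1.00000)
Jv1 = (-3.00000, 2.66667, -9.25000); divide by -9.25000 → v2 = (0.32432, -0.28829, 1.00000)
Requested entry of v2: 64/-222 = -0.2883

-0.2883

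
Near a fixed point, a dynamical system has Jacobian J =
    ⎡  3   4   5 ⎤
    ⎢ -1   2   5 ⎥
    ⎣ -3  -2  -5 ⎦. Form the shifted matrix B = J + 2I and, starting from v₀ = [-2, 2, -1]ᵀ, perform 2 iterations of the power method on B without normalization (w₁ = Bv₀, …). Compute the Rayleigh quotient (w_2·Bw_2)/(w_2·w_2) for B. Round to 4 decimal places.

B = J + 2I has rows (5, 4, 5); (-1, 4, 5); (-3, -2, -3)
w1 = Bv₀ = (5·(-2) + 4·2 + 5·(-1); (-1)·(-2) + 4·2 + 5·(-1); (-3)·(-2) + (-2)·2 + (-3)·(-1)) = (-7, 5, 5)
w2 = Bw1 = (5·(-7) + 4·5 + 5·5; (-1)·(-7) + 4·5 + 5·5; (-3)·(-7) + (-2)·5 + (-3)·5) = (10, 52, -4)
Bw2 = (238, 178, -122)
w2·Bw2 = 12124; w2·w2 = 2820; μ ≈ 12124/2820 = 4.2993

4.2993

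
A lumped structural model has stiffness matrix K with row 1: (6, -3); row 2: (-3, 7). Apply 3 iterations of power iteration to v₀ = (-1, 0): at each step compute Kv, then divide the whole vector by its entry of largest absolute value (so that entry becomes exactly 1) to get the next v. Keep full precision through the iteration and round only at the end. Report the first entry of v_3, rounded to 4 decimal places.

Kv0 = (-6.00000, 3.00000); divide by -6.00000 → v1 = (1.00000, -0.50000)
Kv1 = (7.50000, -6.50000); divide by 7.50000 → v2 = (1.00000, -0.86667)
Kv2 = (8.60000, -9.06667); divide by -9.06667 → v3 = (-0.94853, 1.00000)
Requested entry of v3: -387/408 = -0.9485

-0.9485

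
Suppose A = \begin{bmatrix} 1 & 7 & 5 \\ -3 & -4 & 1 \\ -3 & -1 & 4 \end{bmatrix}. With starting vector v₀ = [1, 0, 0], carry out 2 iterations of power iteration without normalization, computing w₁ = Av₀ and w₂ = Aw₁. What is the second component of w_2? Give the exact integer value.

6

w1 = Av₀ = (1·1 + 7·0 + 5·0; (-3)·1 + (-4)·0 + 1·0; (-3)·1 + (-1)·0 + 4·0) = (1, -3, -3)
w2 = Aw1 = (1·1 + 7·(-3) + 5·(-3); (-3)·1 + (-4)·(-3) + 1·(-3); (-3)·1 + (-1)·(-3) + 4·(-3)) = (-35, 6, -12)
The requested component of w2 is 6.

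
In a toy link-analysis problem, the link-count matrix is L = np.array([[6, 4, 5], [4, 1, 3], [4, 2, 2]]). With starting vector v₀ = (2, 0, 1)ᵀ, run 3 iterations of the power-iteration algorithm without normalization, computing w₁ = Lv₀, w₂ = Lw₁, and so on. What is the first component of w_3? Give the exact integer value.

w1 = Lv₀ = (6·2 + 4·0 + 5·1; 4·2 + 1·0 + 3·1; 4·2 + 2·0 + 2·1) = (17, 11, 10)
w2 = Lw1 = (6·17 + 4·11 + 5·10; 4·17 + 1·11 + 3·10; 4·17 + 2·11 + 2·10) = (196, 109, 110)
w3 = Lw2 = (2162, 1223, 1222)
The requested component of w3 is 2162.

2162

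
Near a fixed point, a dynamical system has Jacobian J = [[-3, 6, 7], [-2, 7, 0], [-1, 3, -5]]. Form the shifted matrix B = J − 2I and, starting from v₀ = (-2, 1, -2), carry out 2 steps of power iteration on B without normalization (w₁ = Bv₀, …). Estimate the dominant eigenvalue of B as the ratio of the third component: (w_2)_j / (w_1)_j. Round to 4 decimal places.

μ ≈ -5.6842

B = J − 2I has rows (-5, 6, 7); (-2, 5, 0); (-1, 3, -7)
w1 = Bv₀ = (2, 9, 19)
w2 = Bw1 = (177, 41, -108)
Ratio: -108/19 = -5.6842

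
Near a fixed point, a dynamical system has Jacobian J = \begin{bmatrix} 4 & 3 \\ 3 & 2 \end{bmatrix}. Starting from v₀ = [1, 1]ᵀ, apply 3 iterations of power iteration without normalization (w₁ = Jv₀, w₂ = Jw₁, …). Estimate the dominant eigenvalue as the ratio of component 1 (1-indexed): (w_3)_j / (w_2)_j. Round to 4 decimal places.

λ ≈ 6.1628

w1 = Jv₀ = (7, 5)
w2 = Jw1 = (43, 31)
w3 = Jw2 = (265, 191)
Ratio at component: 265 / 43 = 6.1628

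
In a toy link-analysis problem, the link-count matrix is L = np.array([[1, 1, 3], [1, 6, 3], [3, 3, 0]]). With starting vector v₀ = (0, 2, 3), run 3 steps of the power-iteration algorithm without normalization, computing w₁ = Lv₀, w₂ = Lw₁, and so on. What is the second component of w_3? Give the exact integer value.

w1 = Lv₀ = (11, 21, 6)
w2 = Lw1 = (50, 155, 96)
w3 = Lw2 = (493, 1268, 615)
The requested component of w3 is 1268.

1268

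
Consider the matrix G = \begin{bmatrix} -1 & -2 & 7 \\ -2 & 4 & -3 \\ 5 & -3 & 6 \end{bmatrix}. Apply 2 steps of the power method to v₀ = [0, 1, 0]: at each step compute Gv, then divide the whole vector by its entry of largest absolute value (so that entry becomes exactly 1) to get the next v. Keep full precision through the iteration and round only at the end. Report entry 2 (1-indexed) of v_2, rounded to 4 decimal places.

-0.7250

Gv0 = (-2.00000, 4.00000, -3.00000); divide by 4.00000 → v1 = (-0.50000, 1.00000, -0.75000)
Gv1 = (-6.75000, 7.25000, -10.00000); divide by -10.00000 → v2 = (0.67500, -0.72500, 1.00000)
Requested entry of v2: 29/-40 = -0.7250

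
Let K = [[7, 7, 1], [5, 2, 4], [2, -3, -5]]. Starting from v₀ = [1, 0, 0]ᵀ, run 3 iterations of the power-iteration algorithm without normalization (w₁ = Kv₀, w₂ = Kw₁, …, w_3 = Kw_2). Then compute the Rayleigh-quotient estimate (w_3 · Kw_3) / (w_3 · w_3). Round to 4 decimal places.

w1 = Kv₀ = (7, 5, 2)
w2 = Kw1 = (86, 53, -11)
w3 = Kw2 = (962, 492, 68)
Kw3 = (10246, 6066, 108)
w3·Kw3 = 962·10246 + 492·6066 + 68·108 = 12848468; w3·w3 = 962·962 + 492·492 + 68·68 = 1172132
λ ≈ 12848468/1172132 = 10.9616

10.9616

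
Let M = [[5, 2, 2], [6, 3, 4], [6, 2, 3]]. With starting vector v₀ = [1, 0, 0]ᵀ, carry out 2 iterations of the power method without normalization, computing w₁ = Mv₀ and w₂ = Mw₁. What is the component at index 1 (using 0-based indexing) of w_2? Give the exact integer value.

72

w1 = Mv₀ = (5, 6, 6)
w2 = Mw1 = (49, 72, 60)
The requested component of w2 is 72.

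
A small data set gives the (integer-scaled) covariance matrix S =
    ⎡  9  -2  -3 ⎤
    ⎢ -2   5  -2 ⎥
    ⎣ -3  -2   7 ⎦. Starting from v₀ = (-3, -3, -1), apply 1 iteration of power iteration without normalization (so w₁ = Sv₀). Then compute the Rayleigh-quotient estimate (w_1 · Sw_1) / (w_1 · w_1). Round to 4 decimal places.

9.5950

w1 = Sv₀ = (-18, -7, 8)
Sw1 = (-172, -15, 124)
w1·Sw1 = (-18)·(-172) + (-7)·(-15) + 8·124 = 4193; w1·w1 = (-18)·(-18) + (-7)·(-7) + 8·8 = 437
λ ≈ 4193/437 = 9.5950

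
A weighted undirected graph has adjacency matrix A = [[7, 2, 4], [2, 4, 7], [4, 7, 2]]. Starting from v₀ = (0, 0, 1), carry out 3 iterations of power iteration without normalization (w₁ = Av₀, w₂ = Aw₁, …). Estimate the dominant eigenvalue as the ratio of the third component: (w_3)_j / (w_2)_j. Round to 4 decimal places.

w1 = Av₀ = (7·0 + 2·0 + 4·1; 2·0 + 4·0 + 7·1; 4·0 + 7·0 + 2·1) = (4, 7, 2)
w2 = Aw1 = (7·4 + 2·7 + 4·2; 2·4 + 4·7 + 7·2; 4·4 + 7·7 + 2·2) = (50, 50, 69)
w3 = Aw2 = (726, 783, 688)
Ratio at component: 688 / 69 = 9.9710

9.9710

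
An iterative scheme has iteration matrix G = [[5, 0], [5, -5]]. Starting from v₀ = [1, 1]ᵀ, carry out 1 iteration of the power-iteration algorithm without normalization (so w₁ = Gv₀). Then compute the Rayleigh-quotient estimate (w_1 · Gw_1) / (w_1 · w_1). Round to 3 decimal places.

w1 = Gv₀ = (5, 0)
Gw1 = (25, 25)
w1·Gw1 = 5·25 + 0·25 = 125; w1·w1 = 5·5 + 0·0 = 25
λ ≈ 125/25 = 5.000

λ ≈ 5.000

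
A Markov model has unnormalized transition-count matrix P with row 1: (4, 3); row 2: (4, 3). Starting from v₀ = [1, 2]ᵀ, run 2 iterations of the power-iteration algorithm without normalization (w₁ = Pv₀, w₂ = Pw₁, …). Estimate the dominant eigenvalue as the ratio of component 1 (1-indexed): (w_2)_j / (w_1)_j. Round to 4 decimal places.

w1 = Pv₀ = (10, 10)
w2 = Pw1 = (70, 70)
Ratio at component: 70 / 10 = 7.0000

7.0000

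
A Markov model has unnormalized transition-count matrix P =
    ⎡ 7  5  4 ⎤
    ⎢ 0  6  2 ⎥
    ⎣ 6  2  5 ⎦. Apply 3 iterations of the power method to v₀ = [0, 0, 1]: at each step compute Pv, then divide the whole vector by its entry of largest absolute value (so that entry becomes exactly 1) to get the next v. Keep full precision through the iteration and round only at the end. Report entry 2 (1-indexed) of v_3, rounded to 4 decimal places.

0.3269

Pv0 = (4.00000, 2.00000, 5.00000); divide by 5.00000 → v1 = (0.80000, 0.40000, 1.00000)
Pv1 = (11.60000, 4.40000, 10.60000); divide by 11.60000 → v2 = (1.00000, 0.37931, 0.91379)
Pv2 = (12.55172, 4.10345, 11.32759); divide by 12.55172 → v3 = (1.00000, 0.32692, 0.90247)
Requested entry of v3: 238/728 = 0.3269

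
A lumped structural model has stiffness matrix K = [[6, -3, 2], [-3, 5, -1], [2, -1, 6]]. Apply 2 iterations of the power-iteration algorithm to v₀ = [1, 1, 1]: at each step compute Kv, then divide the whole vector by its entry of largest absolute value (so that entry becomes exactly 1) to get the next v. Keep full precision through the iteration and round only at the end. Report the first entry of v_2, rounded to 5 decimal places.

Kv0 = (5.000000, 1.000000, 7.000000); divide by 7.000000 → v1 = (0.714286, 0.142857, 1.000000)
Kv1 = (5.857143, -2.428571, 7.285714); divide by 7.285714 → v2 = (0.803922, -0.333333, 1.000000)
Requested entry of v2: 41/51 = 0.80392

0.80392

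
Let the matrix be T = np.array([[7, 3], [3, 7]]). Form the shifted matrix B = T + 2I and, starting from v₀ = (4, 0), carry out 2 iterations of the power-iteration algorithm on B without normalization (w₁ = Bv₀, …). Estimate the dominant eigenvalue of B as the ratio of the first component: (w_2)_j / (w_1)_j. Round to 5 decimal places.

B = T + 2I has rows (9, 3); (3, 9)
w1 = Bv₀ = (36, 12)
w2 = Bw1 = (360, 216)
Ratio: 360/36 = 10.00000

10.00000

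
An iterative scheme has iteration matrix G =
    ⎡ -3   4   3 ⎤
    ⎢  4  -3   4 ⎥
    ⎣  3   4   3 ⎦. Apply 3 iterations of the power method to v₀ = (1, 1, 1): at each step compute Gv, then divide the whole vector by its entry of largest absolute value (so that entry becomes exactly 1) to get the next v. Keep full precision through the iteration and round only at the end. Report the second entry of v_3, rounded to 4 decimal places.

Gv0 = (4.00000, 5.00000, 10.00000); divide by 10.00000 → v1 = (0.40000, 0.50000, 1.00000)
Gv1 = (3.80000, 4.10000, 6.20000); divide by 6.20000 → v2 = (0.61290, 0.66129, 1.00000)
Gv2 = (3.80645, 4.46774, 7.48387); divide by 7.48387 → v3 = (0.50862, 0.59698, 1.00000)
Requested entry of v3: 277/464 = 0.5970

0.5970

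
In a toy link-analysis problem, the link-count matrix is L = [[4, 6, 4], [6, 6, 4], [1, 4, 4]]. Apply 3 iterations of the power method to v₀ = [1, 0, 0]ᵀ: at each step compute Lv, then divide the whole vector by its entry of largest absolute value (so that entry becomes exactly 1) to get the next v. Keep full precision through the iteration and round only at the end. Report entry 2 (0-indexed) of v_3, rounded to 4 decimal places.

Lv0 = (4.00000, 6.00000, 1.00000); divide by 6.00000 → v1 = (0.66667, 1.00000, 0.16667)
Lv1 = (9.33333, 10.66667, 5.33333); divide by 10.66667 → v2 = (0.87500, 1.00000, 0.50000)
Lv2 = (11.50000, 13.25000, 6.87500); divide by 13.25000 → v3 = (0.86792, 1.00000, 0.51887)
Requested entry of v3: 440/848 = 0.5189

0.5189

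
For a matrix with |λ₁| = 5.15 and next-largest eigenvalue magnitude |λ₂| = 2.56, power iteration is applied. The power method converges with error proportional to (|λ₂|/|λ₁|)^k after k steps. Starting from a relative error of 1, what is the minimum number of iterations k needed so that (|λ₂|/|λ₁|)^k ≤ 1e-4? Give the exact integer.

14

|λ₂/λ₁| = 2.56/5.15 = 0.49709
Need k ≥ ln(1e-4) / ln(0.49709) = -9.2103 / -0.6990 ≈ 13.177
Smallest integer k satisfying the bound: 14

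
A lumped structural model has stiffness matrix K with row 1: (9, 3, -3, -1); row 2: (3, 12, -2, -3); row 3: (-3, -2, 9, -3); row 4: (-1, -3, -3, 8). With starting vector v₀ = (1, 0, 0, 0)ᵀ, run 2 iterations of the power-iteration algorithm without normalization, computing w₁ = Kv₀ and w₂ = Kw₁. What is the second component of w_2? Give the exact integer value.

72

w1 = Kv₀ = (9, 3, -3, -1)
w2 = Kw1 = (100, 72, -57, -17)
The requested component of w2 is 72.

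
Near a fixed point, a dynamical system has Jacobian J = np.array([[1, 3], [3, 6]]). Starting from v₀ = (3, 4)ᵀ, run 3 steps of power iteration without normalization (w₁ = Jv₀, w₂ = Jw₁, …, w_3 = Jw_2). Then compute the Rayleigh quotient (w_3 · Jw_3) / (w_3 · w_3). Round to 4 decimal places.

w1 = Jv₀ = (1·3 + 3·4; 3·3 + 6·4) = (15, 33)
w2 = Jw1 = (1·15 + 3·33; 3·15 + 6·33) = (114, 243)
w3 = Jw2 = (843, 1800)
Jw3 = (6243, 13329)
w3·Jw3 = 843·6243 + 1800·13329 = 29255049; w3·w3 = 843·843 + 1800·1800 = 3950649
λ ≈ 29255049/3950649 = 7.4051

λ ≈ 7.4051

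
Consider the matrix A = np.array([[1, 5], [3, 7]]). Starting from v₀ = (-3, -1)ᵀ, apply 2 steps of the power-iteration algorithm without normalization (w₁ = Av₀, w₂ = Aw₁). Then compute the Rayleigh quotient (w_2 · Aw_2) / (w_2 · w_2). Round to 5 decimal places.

w1 = Av₀ = (1·(-3) + 5·(-1); 3·(-3) + 7·(-1)) = (-8, -16)
w2 = Aw1 = (1·(-8) + 5·(-16); 3·(-8) + 7·(-16)) = (-88, -136)
Aw2 = (-768, -1216)
w2·Aw2 = (-88)·(-768) + (-136)·(-1216) = 232960; w2·w2 = (-88)·(-88) + (-136)·(-136) = 26240
λ ≈ 232960/26240 = 8.87805

λ ≈ 8.87805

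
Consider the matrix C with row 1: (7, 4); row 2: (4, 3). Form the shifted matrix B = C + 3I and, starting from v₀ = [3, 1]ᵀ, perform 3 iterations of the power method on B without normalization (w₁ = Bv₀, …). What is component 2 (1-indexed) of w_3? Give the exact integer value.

3112

B = C + 3I has rows (10, 4); (4, 6)
w1 = Bv₀ = (34, 18)
w2 = Bw1 = (412, 244)
w3 = Bw2 = (5096, 3112)
Requested component of w3: 3112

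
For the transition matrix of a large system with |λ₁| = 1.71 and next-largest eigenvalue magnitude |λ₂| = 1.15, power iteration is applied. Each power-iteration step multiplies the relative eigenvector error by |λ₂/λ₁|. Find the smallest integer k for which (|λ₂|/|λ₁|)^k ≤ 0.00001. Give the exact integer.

|λ₂/λ₁| = 1.15/1.71 = 0.67251
Need k ≥ ln(0.00001) / ln(0.67251) = -11.5129 / -0.3967 ≈ 29.019
Smallest integer k satisfying the bound: 30

30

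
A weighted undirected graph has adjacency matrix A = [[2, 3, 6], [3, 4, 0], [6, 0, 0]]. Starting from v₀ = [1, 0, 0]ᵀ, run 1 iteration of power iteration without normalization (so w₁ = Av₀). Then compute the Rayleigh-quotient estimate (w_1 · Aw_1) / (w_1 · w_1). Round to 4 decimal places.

4.5714

w1 = Av₀ = (2·1 + 3·0 + 6·0; 3·1 + 4·0 + 0·0; 6·1 + 0·0 + 0·0) = (2, 3, 6)
Aw1 = (49, 18, 12)
w1·Aw1 = 2·49 + 3·18 + 6·12 = 224; w1·w1 = 2·2 + 3·3 + 6·6 = 49
λ ≈ 224/49 = 4.5714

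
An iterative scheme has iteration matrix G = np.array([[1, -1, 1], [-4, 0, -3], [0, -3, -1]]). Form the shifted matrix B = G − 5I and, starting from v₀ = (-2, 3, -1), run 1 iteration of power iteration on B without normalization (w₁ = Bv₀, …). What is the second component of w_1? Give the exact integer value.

B = G − 5I has rows (-4, -1, 1); (-4, -5, -3); (0, -3, -6)
w1 = Bv₀ = ((-4)·(-2) + (-1)·3 + 1·(-1); (-4)·(-2) + (-5)·3 + (-3)·(-1); 0·(-2) + (-3)·3 + (-6)·(-1)) = (4, -4, -3)
Requested component of w1: -4

-4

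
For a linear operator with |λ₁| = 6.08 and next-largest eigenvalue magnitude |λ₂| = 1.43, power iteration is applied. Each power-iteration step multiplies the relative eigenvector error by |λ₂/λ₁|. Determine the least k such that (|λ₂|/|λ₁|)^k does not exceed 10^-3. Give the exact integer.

5

|λ₂/λ₁| = 1.43/6.08 = 0.23520
Need k ≥ ln(10^-3) / ln(0.23520) = -6.9078 / -1.4473 ≈ 4.773
Smallest integer k satisfying the bound: 5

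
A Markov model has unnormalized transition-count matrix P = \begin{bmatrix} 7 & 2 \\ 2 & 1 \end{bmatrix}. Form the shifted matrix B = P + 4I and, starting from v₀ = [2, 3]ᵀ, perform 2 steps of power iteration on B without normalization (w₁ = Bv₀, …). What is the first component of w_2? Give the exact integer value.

B = P + 4I has rows (11, 2); (2, 5)
w1 = Bv₀ = (11·2 + 2·3; 2·2 + 5·3) = (28, 19)
w2 = Bw1 = (11·28 + 2·19; 2·28 + 5·19) = (346, 151)
Requested component of w2: 346

346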